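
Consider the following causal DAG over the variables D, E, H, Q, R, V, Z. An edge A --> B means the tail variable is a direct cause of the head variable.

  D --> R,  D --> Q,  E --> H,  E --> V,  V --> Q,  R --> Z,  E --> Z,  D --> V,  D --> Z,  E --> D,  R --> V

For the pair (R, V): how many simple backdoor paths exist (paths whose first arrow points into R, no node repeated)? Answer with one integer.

4

A backdoor path from R to V is any simple undirected path whose first edge points into R (i.e. leaves R via a parent).
Parents of R: {D}.
Enumerating:
  P1: R <- D <- E -> V
  P2: R <- D -> V
  P3: R <- D -> Z <- E -> V
  P4: R <- D -> Q <- V
That exhausts the simple backdoor paths. Count: 4.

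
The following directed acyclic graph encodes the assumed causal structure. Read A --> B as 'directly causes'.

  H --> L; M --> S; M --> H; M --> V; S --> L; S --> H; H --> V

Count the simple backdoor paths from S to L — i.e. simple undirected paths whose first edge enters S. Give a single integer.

A backdoor path from S to L is any simple undirected path whose first edge points into S (i.e. leaves S via a parent).
Parents of S: {M}.
Enumerating:
  P1: S <- M -> H -> L
  P2: S <- M -> V <- H -> L
That exhausts the simple backdoor paths. Count: 2.

2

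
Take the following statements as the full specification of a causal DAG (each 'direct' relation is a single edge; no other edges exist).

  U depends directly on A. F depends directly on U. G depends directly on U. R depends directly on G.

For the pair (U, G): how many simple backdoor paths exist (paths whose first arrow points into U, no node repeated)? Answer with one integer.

A backdoor path from U to G is any simple undirected path whose first edge points into U (i.e. leaves U via a parent).
Parents of U: {A}.
No simple path from any parent of U reaches G without revisiting U, so there are no backdoor paths.

0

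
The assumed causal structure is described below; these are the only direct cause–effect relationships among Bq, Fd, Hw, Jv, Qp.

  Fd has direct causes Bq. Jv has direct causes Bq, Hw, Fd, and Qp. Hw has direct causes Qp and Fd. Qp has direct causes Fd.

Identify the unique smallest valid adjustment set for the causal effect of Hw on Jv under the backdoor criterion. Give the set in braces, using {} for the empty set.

Variables eligible for adjustment (non-descendants of Hw, excluding Hw and Jv): {Bq, Fd, Qp}.
Backdoor paths from Hw to Jv:
  P1: Hw <- Fd <- Bq -> Jv
  P2: Hw <- Fd -> Qp -> Jv
  P3: Hw <- Fd -> Jv
  P4: Hw <- Qp <- Fd <- Bq -> Jv
  P5: Hw <- Qp <- Fd -> Jv
  P6: Hw <- Qp -> Jv
The empty set is not sufficient: P1 (Hw <- Fd <- Bq -> Jv) has no collider blocking it and no conditioned non-collider, so it is open.
Try {Fd, Qp}:
  P1: blocked at chain node Fd ∈ conditioning set.
  P2: blocked at fork node Fd ∈ conditioning set.
  P3: blocked at fork node Fd ∈ conditioning set.
  P4: blocked at chain node Qp ∈ conditioning set.
  P5: blocked at chain node Qp ∈ conditioning set.
  P6: blocked at fork node Qp ∈ conditioning set.
{Fd, Qp} contains no descendant of Hw and blocks every backdoor path.
Every element of {Fd, Qp} is needed (dropping Fd leaves P1 open; dropping Qp leaves P6 open), so no proper subset is valid.
Among all size-2 subsets of the eligible variables, only {Fd, Qp} blocks every backdoor path, so it is the unique smallest valid adjustment set.

{Fd, Qp}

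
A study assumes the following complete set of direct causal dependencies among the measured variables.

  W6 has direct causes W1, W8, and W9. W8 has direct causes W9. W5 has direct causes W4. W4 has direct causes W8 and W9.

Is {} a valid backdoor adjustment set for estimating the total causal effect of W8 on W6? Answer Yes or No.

No

Backdoor paths from W8 to W6 (paths whose first edge points into W8):
  P1: W8 <- W9 -> W6
Condition 1 (no descendant of W8 in the set): holds — descendants of W8 are {W4, W5, W6}; none are in {}.
Condition 2 (every backdoor path blocked by {}):
  P1: open — no interior node is in the conditioning set.
{} does not satisfy the backdoor criterion.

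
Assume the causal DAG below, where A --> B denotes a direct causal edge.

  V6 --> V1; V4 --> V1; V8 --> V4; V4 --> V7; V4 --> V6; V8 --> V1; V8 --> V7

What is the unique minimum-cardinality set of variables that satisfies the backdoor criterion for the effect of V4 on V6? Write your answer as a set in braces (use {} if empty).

{}

Variables eligible for adjustment (non-descendants of V4, excluding V4 and V6): {V8}.
Backdoor paths from V4 to V6:
  P1: V4 <- V8 -> V1 <- V6
Each backdoor path contains an unconditioned collider, so every path is already blocked with the empty conditioning set:
  P1: blocked at collider V1 (neither it nor any descendant is in the conditioning set).
The empty set is therefore the unique smallest valid set.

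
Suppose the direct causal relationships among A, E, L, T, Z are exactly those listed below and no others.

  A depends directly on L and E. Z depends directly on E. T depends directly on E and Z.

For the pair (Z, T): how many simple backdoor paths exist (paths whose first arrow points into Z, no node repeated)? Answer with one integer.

1

A backdoor path from Z to T is any simple undirected path whose first edge points into Z (i.e. leaves Z via a parent).
Parents of Z: {E}.
Enumerating:
  P1: Z <- E -> T
That exhausts the simple backdoor paths. Count: 1.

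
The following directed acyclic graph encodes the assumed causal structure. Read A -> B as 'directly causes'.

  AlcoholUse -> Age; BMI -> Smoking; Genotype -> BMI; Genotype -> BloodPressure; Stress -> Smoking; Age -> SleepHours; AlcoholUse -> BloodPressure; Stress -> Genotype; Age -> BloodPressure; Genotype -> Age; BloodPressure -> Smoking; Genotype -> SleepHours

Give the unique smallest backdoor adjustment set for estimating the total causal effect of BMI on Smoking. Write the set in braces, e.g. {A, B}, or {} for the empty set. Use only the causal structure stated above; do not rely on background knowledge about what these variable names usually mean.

Variables eligible for adjustment (non-descendants of BMI, excluding BMI and Smoking): {Age, AlcoholUse, BloodPressure, Genotype, SleepHours, Stress}.
Backdoor paths from BMI to Smoking:
  P1: BMI <- Genotype <- Stress -> Smoking
  P2: BMI <- Genotype -> Age <- AlcoholUse -> BloodPressure -> Smoking
  P3: BMI <- Genotype -> Age -> BloodPressure -> Smoking
  P4: BMI <- Genotype -> SleepHours <- Age <- AlcoholUse -> BloodPressure -> Smoking
  P5: BMI <- Genotype -> SleepHours <- Age -> BloodPressure -> Smoking
  P6: BMI <- Genotype -> BloodPressure -> Smoking
The empty set is not sufficient: P1 (BMI <- Genotype <- Stress -> Smoking) has no collider blocking it and no conditioned non-collider, so it is open.
Try {Genotype}:
  P1: blocked at chain node Genotype ∈ conditioning set.
  P2: blocked at fork node Genotype ∈ conditioning set.
  P3: blocked at fork node Genotype ∈ conditioning set.
  P4: blocked at fork node Genotype ∈ conditioning set.
  P5: blocked at fork node Genotype ∈ conditioning set.
  P6: blocked at fork node Genotype ∈ conditioning set.
{Genotype} contains no descendant of BMI and blocks every backdoor path.
No other singleton works — e.g. {Stress} leaves P3 open — so {Genotype} is the unique smallest valid adjustment set.

{Genotype}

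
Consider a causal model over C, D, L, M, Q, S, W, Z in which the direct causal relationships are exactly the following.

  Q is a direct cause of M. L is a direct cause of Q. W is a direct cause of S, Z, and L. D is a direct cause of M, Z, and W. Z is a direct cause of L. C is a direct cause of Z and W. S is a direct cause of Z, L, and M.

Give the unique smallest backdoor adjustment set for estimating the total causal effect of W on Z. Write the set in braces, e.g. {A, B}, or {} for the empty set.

Variables eligible for adjustment (non-descendants of W, excluding W and Z): {C, D}.
Backdoor paths from W to Z:
  P1: W <- D -> Z
  P2: W <- D -> M <- S -> Z
  P3: W <- D -> M <- S -> L <- Z
  P4: W <- D -> M <- Q <- L <- S -> Z
  P5: W <- D -> M <- Q <- L <- Z
  P6: W <- C -> Z
The empty set is not sufficient: P1 (W <- D -> Z) has no collider blocking it and no conditioned non-collider, so it is open.
Try {C, D}:
  P1: blocked at fork node D ∈ conditioning set.
  P2: blocked at fork node D ∈ conditioning set.
  P3: blocked at fork node D ∈ conditioning set.
  P4: blocked at fork node D ∈ conditioning set.
  P5: blocked at fork node D ∈ conditioning set.
  P6: blocked at fork node C ∈ conditioning set.
{C, D} contains no descendant of W and blocks every backdoor path.
Every element of {C, D} is needed (dropping C leaves P6 open; dropping D leaves P1 open), so no proper subset is valid.
Among all size-2 subsets of the eligible variables, only {C, D} blocks every backdoor path, so it is the unique smallest valid adjustment set.

{C, D}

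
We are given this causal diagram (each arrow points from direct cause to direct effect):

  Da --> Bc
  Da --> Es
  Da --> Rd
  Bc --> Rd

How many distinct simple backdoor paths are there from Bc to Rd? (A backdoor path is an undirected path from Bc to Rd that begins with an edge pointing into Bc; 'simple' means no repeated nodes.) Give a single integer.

1

A backdoor path from Bc to Rd is any simple undirected path whose first edge points into Bc (i.e. leaves Bc via a parent).
Parents of Bc: {Da}.
Enumerating:
  P1: Bc <- Da -> Rd
That exhausts the simple backdoor paths. Count: 1.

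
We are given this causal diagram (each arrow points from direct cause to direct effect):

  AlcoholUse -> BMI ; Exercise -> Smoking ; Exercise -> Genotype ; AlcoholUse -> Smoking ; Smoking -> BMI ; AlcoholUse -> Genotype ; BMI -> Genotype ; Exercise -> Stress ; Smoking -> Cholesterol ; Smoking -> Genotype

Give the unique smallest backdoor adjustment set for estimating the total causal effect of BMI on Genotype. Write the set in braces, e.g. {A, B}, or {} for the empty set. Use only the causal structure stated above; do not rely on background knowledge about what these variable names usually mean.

{AlcoholUse, Smoking}

Variables eligible for adjustment (non-descendants of BMI, excluding BMI and Genotype): {AlcoholUse, Cholesterol, Exercise, Smoking, Stress}.
Backdoor paths from BMI to Genotype:
  P1: BMI <- AlcoholUse -> Smoking <- Exercise -> Genotype
  P2: BMI <- AlcoholUse -> Smoking -> Genotype
  P3: BMI <- AlcoholUse -> Genotype
  P4: BMI <- Smoking <- AlcoholUse -> Genotype
  P5: BMI <- Smoking <- Exercise -> Genotype
  P6: BMI <- Smoking -> Genotype
The empty set is not sufficient: P2 (BMI <- AlcoholUse -> Smoking -> Genotype) has no collider blocking it and no conditioned non-collider, so it is open.
Try {AlcoholUse, Smoking}:
  P1: blocked at fork node AlcoholUse ∈ conditioning set.
  P2: blocked at fork node AlcoholUse ∈ conditioning set.
  P3: blocked at fork node AlcoholUse ∈ conditioning set.
  P4: blocked at chain node Smoking ∈ conditioning set.
  P5: blocked at chain node Smoking ∈ conditioning set.
  P6: blocked at fork node Smoking ∈ conditioning set.
{AlcoholUse, Smoking} contains no descendant of BMI and blocks every backdoor path.
Every element of {AlcoholUse, Smoking} is needed (dropping AlcoholUse leaves P1 open; dropping Smoking leaves P5 open), so no proper subset is valid.
Among all size-2 subsets of the eligible variables, only {AlcoholUse, Smoking} blocks every backdoor path, so it is the unique smallest valid adjustment set.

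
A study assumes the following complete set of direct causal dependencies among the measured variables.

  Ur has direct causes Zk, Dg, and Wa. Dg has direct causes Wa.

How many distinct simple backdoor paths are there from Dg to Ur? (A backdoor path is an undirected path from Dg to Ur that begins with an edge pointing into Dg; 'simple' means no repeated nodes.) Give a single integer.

A backdoor path from Dg to Ur is any simple undirected path whose first edge points into Dg (i.e. leaves Dg via a parent).
Parents of Dg: {Wa}.
Enumerating:
  P1: Dg <- Wa -> Ur
That exhausts the simple backdoor paths. Count: 1.

1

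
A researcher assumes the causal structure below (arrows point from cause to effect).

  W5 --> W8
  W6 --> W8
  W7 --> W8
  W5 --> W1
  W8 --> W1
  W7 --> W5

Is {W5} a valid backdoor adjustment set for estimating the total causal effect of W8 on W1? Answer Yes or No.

Yes

Backdoor paths from W8 to W1 (paths whose first edge points into W8):
  P1: W8 <- W7 -> W5 -> W1
  P2: W8 <- W5 -> W1
Condition 1 (no descendant of W8 in the set): holds — descendants of W8 are {W1}; none are in {W5}.
Condition 2 (every backdoor path blocked by {W5}):
  P1: blocked at chain node W5 ∈ conditioning set.
  P2: blocked at fork node W5 ∈ conditioning set.
{W5} satisfies the backdoor criterion.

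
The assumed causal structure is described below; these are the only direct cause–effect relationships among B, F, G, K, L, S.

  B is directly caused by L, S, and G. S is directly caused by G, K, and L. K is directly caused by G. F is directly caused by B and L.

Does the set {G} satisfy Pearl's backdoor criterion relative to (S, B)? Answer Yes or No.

Backdoor paths from S to B (paths whose first edge points into S):
  P1: S <- G -> B
  P2: S <- L -> B
  P3: S <- L -> F <- B
  P4: S <- K <- G -> B
Condition 1 (no descendant of S in the set): holds — descendants of S are {B, F}; none are in {G}.
Condition 2 (every backdoor path blocked by {G}):
  P1: blocked at fork node G ∈ conditioning set.
  P2: open — no interior node is in the conditioning set.
  P3: blocked at collider F (neither it nor any descendant is in the conditioning set).
  P4: blocked at fork node G ∈ conditioning set.
{G} does not satisfy the backdoor criterion.

No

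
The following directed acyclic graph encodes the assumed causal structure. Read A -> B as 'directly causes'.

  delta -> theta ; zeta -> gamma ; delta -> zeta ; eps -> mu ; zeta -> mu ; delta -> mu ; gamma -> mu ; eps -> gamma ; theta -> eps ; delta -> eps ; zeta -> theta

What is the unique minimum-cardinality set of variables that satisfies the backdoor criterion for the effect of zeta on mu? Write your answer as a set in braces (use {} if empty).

{delta}

Variables eligible for adjustment (non-descendants of zeta, excluding zeta and mu): {delta}.
Backdoor paths from zeta to mu:
  P1: zeta <- delta -> theta -> eps -> gamma -> mu
  P2: zeta <- delta -> theta -> eps -> mu
  P3: zeta <- delta -> eps -> gamma -> mu
  P4: zeta <- delta -> eps -> mu
  P5: zeta <- delta -> mu
The empty set is not sufficient: P1 (zeta <- delta -> theta -> eps -> gamma -> mu) has no collider blocking it and no conditioned non-collider, so it is open.
Try {delta}:
  P1: blocked at fork node delta ∈ conditioning set.
  P2: blocked at fork node delta ∈ conditioning set.
  P3: blocked at fork node delta ∈ conditioning set.
  P4: blocked at fork node delta ∈ conditioning set.
  P5: blocked at fork node delta ∈ conditioning set.
{delta} contains no descendant of zeta and blocks every backdoor path.
{delta} is the unique smallest valid adjustment set.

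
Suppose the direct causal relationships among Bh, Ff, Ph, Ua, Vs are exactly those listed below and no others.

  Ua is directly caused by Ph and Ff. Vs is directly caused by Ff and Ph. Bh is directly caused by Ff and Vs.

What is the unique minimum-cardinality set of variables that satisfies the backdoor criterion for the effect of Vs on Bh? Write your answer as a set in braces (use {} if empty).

Variables eligible for adjustment (non-descendants of Vs, excluding Vs and Bh): {Ff, Ph, Ua}.
Backdoor paths from Vs to Bh:
  P1: Vs <- Ph -> Ua <- Ff -> Bh
  P2: Vs <- Ff -> Bh
The empty set is not sufficient: P2 (Vs <- Ff -> Bh) has no collider blocking it and no conditioned non-collider, so it is open.
Try {Ff}:
  P1: blocked at collider Ua (neither it nor any descendant is in the conditioning set).
  P2: blocked at fork node Ff ∈ conditioning set.
{Ff} contains no descendant of Vs and blocks every backdoor path.
No other singleton works — e.g. {Ph} leaves P2 open — so {Ff} is the unique smallest valid adjustment set.

{Ff}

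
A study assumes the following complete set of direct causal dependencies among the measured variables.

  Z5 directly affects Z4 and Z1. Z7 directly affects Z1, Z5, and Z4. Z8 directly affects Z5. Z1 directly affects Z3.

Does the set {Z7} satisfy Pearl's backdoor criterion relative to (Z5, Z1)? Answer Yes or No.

Yes

Backdoor paths from Z5 to Z1 (paths whose first edge points into Z5):
  P1: Z5 <- Z7 -> Z1
Condition 1 (no descendant of Z5 in the set): holds — descendants of Z5 are {Z1, Z3, Z4}; none are in {Z7}.
Condition 2 (every backdoor path blocked by {Z7}):
  P1: blocked at fork node Z7 ∈ conditioning set.
{Z7} satisfies the backdoor criterion.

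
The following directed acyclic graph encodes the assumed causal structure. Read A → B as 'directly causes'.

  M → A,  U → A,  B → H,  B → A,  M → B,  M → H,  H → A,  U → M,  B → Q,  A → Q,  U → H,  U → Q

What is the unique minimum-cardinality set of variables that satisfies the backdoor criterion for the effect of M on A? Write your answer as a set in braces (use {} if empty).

Variables eligible for adjustment (non-descendants of M, excluding M and A): {U}.
Backdoor paths from M to A:
  P1: M <- U -> H <- B -> A
  P2: M <- U -> H <- B -> Q <- A
  P3: M <- U -> H -> A
  P4: M <- U -> A
  P5: M <- U -> Q <- B -> H -> A
  P6: M <- U -> Q <- B -> A
  P7: M <- U -> Q <- A
The empty set is not sufficient: P3 (M <- U -> H -> A) has no collider blocking it and no conditioned non-collider, so it is open.
Try {U}:
  P1: blocked at fork node U ∈ conditioning set.
  P2: blocked at fork node U ∈ conditioning set.
  P3: blocked at fork node U ∈ conditioning set.
  P4: blocked at fork node U ∈ conditioning set.
  P5: blocked at fork node U ∈ conditioning set.
  P6: blocked at fork node U ∈ conditioning set.
  P7: blocked at fork node U ∈ conditioning set.
{U} contains no descendant of M and blocks every backdoor path.
{U} is the unique smallest valid adjustment set.

{U}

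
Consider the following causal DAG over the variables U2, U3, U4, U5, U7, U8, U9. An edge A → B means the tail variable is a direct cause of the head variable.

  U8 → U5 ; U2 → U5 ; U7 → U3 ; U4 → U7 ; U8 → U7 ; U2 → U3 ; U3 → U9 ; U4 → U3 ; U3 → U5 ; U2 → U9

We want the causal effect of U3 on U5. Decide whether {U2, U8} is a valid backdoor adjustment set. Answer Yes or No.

Backdoor paths from U3 to U5 (paths whose first edge points into U3):
  P1: U3 <- U4 -> U7 <- U8 -> U5
  P2: U3 <- U2 -> U5
  P3: U3 <- U7 <- U8 -> U5
Condition 1 (no descendant of U3 in the set): holds — descendants of U3 are {U5, U9}; none are in {U2, U8}.
Condition 2 (every backdoor path blocked by {U2, U8}):
  P1: blocked at collider U7 (neither it nor any descendant is in the conditioning set).
  P2: blocked at fork node U2 ∈ conditioning set.
  P3: blocked at fork node U8 ∈ conditioning set.
{U2, U8} satisfies the backdoor criterion.

Yes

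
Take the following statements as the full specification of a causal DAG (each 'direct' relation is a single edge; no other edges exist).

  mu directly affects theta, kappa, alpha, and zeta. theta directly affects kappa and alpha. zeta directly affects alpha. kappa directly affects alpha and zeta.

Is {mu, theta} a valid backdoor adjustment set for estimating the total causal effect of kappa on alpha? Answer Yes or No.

Backdoor paths from kappa to alpha (paths whose first edge points into kappa):
  P1: kappa <- mu -> theta -> alpha
  P2: kappa <- mu -> zeta -> alpha
  P3: kappa <- mu -> alpha
  P4: kappa <- theta <- mu -> zeta -> alpha
  P5: kappa <- theta <- mu -> alpha
  P6: kappa <- theta -> alpha
Condition 1 (no descendant of kappa in the set): holds — descendants of kappa are {alpha, zeta}; none are in {mu, theta}.
Condition 2 (every backdoor path blocked by {mu, theta}):
  P1: blocked at fork node mu ∈ conditioning set.
  P2: blocked at fork node mu ∈ conditioning set.
  P3: blocked at fork node mu ∈ conditioning set.
  P4: blocked at chain node theta ∈ conditioning set.
  P5: blocked at chain node theta ∈ conditioning set.
  P6: blocked at fork node theta ∈ conditioning set.
{mu, theta} satisfies the backdoor criterion.

Yes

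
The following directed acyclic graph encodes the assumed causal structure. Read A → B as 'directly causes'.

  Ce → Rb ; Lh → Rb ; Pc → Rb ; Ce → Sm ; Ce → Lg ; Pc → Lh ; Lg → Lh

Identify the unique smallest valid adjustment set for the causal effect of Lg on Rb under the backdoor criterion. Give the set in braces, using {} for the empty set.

{Ce}

Variables eligible for adjustment (non-descendants of Lg, excluding Lg and Rb): {Ce, Pc, Sm}.
Backdoor paths from Lg to Rb:
  P1: Lg <- Ce -> Rb
The empty set is not sufficient: P1 (Lg <- Ce -> Rb) has no collider blocking it and no conditioned non-collider, so it is open.
Try {Ce}:
  P1: blocked at fork node Ce ∈ conditioning set.
{Ce} contains no descendant of Lg and blocks every backdoor path.
No other singleton works — e.g. {Pc} leaves P1 open — so {Ce} is the unique smallest valid adjustment set.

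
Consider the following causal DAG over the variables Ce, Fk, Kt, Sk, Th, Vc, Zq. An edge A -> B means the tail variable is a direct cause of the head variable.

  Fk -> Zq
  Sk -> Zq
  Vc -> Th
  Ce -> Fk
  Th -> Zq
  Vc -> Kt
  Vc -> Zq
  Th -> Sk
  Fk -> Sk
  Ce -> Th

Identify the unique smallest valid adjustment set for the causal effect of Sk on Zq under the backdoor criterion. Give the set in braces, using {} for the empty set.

Variables eligible for adjustment (non-descendants of Sk, excluding Sk and Zq): {Ce, Fk, Kt, Th, Vc}.
Backdoor paths from Sk to Zq:
  P1: Sk <- Th <- Vc -> Zq
  P2: Sk <- Th <- Ce -> Fk -> Zq
  P3: Sk <- Th -> Zq
  P4: Sk <- Fk <- Ce -> Th <- Vc -> Zq
  P5: Sk <- Fk <- Ce -> Th -> Zq
  P6: Sk <- Fk -> Zq
The empty set is not sufficient: P1 (Sk <- Th <- Vc -> Zq) has no collider blocking it and no conditioned non-collider, so it is open.
Try {Fk, Th}:
  P1: blocked at chain node Th ∈ conditioning set.
  P2: blocked at chain node Th ∈ conditioning set.
  P3: blocked at fork node Th ∈ conditioning set.
  P4: blocked at chain node Fk ∈ conditioning set.
  P5: blocked at chain node Fk ∈ conditioning set.
  P6: blocked at fork node Fk ∈ conditioning set.
{Fk, Th} contains no descendant of Sk and blocks every backdoor path.
Every element of {Fk, Th} is needed (dropping Fk leaves P4 open; dropping Th leaves P1 open), so no proper subset is valid.
Among all size-2 subsets of the eligible variables, only {Fk, Th} blocks every backdoor path, so it is the unique smallest valid adjustment set.

{Fk, Th}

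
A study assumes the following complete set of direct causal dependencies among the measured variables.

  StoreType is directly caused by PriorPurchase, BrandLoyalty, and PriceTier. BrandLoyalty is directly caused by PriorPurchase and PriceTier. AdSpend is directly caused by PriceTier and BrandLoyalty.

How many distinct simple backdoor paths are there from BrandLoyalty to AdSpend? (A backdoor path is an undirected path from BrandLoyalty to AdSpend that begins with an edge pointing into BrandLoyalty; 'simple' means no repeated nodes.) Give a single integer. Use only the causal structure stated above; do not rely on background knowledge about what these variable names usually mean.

A backdoor path from BrandLoyalty to AdSpend is any simple undirected path whose first edge points into BrandLoyalty (i.e. leaves BrandLoyalty via a parent).
Parents of BrandLoyalty: {PriceTier, PriorPurchase}.
Enumerating:
  P1: BrandLoyalty <- PriceTier -> AdSpend
  P2: BrandLoyalty <- PriorPurchase -> StoreType <- PriceTier -> AdSpend
That exhausts the simple backdoor paths. Count: 2.

2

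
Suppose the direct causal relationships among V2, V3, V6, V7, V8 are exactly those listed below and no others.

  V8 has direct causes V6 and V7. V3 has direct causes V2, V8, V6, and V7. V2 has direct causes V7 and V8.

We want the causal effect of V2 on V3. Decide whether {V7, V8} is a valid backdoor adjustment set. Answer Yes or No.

Yes

Backdoor paths from V2 to V3 (paths whose first edge points into V2):
  P1: V2 <- V7 -> V8 <- V6 -> V3
  P2: V2 <- V7 -> V8 -> V3
  P3: V2 <- V7 -> V3
  P4: V2 <- V8 <- V6 -> V3
  P5: V2 <- V8 <- V7 -> V3
  P6: V2 <- V8 -> V3
Condition 1 (no descendant of V2 in the set): holds — descendants of V2 are {V3}; none are in {V7, V8}.
Condition 2 (every backdoor path blocked by {V7, V8}):
  P1: blocked at fork node V7 ∈ conditioning set.
  P2: blocked at fork node V7 ∈ conditioning set.
  P3: blocked at fork node V7 ∈ conditioning set.
  P4: blocked at chain node V8 ∈ conditioning set.
  P5: blocked at chain node V8 ∈ conditioning set.
  P6: blocked at fork node V8 ∈ conditioning set.
{V7, V8} satisfies the backdoor criterion.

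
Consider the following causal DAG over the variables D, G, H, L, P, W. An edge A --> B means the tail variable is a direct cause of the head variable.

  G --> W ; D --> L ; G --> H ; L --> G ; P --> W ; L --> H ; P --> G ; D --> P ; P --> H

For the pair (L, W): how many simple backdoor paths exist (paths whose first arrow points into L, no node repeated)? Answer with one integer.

A backdoor path from L to W is any simple undirected path whose first edge points into L (i.e. leaves L via a parent).
Parents of L: {D}.
Enumerating:
  P1: L <- D -> P -> G -> W
  P2: L <- D -> P -> W
  P3: L <- D -> P -> H <- G -> W
That exhausts the simple backdoor paths. Count: 3.

3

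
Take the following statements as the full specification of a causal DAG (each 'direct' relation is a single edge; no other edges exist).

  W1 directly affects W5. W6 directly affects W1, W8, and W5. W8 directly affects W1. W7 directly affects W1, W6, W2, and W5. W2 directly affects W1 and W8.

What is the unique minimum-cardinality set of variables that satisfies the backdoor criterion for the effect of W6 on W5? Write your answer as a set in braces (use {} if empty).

Variables eligible for adjustment (non-descendants of W6, excluding W6 and W5): {W2, W7}.
Backdoor paths from W6 to W5:
  P1: W6 <- W7 -> W2 -> W8 -> W1 -> W5
  P2: W6 <- W7 -> W2 -> W1 -> W5
  P3: W6 <- W7 -> W1 -> W5
  P4: W6 <- W7 -> W5
The empty set is not sufficient: P1 (W6 <- W7 -> W2 -> W8 -> W1 -> W5) has no collider blocking it and no conditioned non-collider, so it is open.
Try {W7}:
  P1: blocked at fork node W7 ∈ conditioning set.
  P2: blocked at fork node W7 ∈ conditioning set.
  P3: blocked at fork node W7 ∈ conditioning set.
  P4: blocked at fork node W7 ∈ conditioning set.
{W7} contains no descendant of W6 and blocks every backdoor path.
No other singleton works — e.g. {W2} leaves P3 open — so {W7} is the unique smallest valid adjustment set.

{W7}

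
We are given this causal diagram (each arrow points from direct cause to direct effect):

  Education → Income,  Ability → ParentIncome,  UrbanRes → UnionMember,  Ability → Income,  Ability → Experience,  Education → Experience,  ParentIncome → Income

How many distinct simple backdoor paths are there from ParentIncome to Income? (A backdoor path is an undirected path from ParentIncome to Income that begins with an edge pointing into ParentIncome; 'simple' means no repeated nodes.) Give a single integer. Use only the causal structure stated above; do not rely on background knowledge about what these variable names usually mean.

A backdoor path from ParentIncome to Income is any simple undirected path whose first edge points into ParentIncome (i.e. leaves ParentIncome via a parent).
Parents of ParentIncome: {Ability}.
Enumerating:
  P1: ParentIncome <- Ability -> Income
  P2: ParentIncome <- Ability -> Experience <- Education -> Income
That exhausts the simple backdoor paths. Count: 2.

2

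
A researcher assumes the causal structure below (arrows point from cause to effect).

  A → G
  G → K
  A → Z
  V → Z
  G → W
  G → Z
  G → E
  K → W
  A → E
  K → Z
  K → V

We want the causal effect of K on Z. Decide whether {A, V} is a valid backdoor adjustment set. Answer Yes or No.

Backdoor paths from K to Z (paths whose first edge points into K):
  P1: K <- G <- A -> Z
  P2: K <- G -> E <- A -> Z
  P3: K <- G -> Z
Condition 1 (no descendant of K in the set): FAILS — V is a descendant of K.
Condition 2 (every backdoor path blocked by {A, V}):
  P1: blocked at fork node A ∈ conditioning set.
  P2: blocked at collider E (neither it nor any descendant is in the conditioning set).
  P3: open — no interior node is in the conditioning set.
{A, V} does not satisfy the backdoor criterion.

No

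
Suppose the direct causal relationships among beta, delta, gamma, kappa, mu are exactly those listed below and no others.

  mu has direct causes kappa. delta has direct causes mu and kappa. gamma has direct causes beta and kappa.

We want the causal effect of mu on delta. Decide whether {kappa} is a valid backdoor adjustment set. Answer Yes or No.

Yes

Backdoor paths from mu to delta (paths whose first edge points into mu):
  P1: mu <- kappa -> delta
Condition 1 (no descendant of mu in the set): holds — descendants of mu are {delta}; none are in {kappa}.
Condition 2 (every backdoor path blocked by {kappa}):
  P1: blocked at fork node kappa ∈ conditioning set.
{kappa} satisfies the backdoor criterion.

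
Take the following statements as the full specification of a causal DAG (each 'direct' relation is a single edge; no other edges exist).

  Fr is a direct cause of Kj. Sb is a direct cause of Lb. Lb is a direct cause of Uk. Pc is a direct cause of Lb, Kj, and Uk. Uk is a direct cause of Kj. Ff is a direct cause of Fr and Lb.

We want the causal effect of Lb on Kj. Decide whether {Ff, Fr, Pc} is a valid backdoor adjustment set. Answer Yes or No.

Backdoor paths from Lb to Kj (paths whose first edge points into Lb):
  P1: Lb <- Pc -> Uk -> Kj
  P2: Lb <- Pc -> Kj
  P3: Lb <- Ff -> Fr -> Kj
Condition 1 (no descendant of Lb in the set): holds — descendants of Lb are {Kj, Uk}; none are in {Ff, Fr, Pc}.
Condition 2 (every backdoor path blocked by {Ff, Fr, Pc}):
  P1: blocked at fork node Pc ∈ conditioning set.
  P2: blocked at fork node Pc ∈ conditioning set.
  P3: blocked at fork node Ff ∈ conditioning set.
{Ff, Fr, Pc} satisfies the backdoor criterion.

Yes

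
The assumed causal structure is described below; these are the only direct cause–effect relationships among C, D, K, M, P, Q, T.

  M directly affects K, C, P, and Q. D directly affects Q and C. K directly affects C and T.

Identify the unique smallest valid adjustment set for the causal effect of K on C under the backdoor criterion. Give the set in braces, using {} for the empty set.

Variables eligible for adjustment (non-descendants of K, excluding K and C): {D, M, P, Q}.
Backdoor paths from K to C:
  P1: K <- M -> Q <- D -> C
  P2: K <- M -> C
The empty set is not sufficient: P2 (K <- M -> C) has no collider blocking it and no conditioned non-collider, so it is open.
Try {M}:
  P1: blocked at fork node M ∈ conditioning set.
  P2: blocked at fork node M ∈ conditioning set.
{M} contains no descendant of K and blocks every backdoor path.
No other singleton works — e.g. {D} leaves P2 open — so {M} is the unique smallest valid adjustment set.

{M}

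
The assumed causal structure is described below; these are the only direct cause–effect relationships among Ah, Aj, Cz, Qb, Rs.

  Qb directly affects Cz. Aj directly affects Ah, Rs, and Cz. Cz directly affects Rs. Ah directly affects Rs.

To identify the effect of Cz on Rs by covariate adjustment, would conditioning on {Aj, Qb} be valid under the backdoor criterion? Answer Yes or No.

Yes

Backdoor paths from Cz to Rs (paths whose first edge points into Cz):
  P1: Cz <- Aj -> Ah -> Rs
  P2: Cz <- Aj -> Rs
Condition 1 (no descendant of Cz in the set): holds — descendants of Cz are {Rs}; none are in {Aj, Qb}.
Condition 2 (every backdoor path blocked by {Aj, Qb}):
  P1: blocked at fork node Aj ∈ conditioning set.
  P2: blocked at fork node Aj ∈ conditioning set.
{Aj, Qb} satisfies the backdoor criterion.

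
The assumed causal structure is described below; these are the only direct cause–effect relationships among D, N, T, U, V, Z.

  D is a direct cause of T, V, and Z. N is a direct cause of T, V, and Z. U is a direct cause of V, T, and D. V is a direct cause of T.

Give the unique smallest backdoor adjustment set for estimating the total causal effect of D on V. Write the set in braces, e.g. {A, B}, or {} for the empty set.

Variables eligible for adjustment (non-descendants of D, excluding D and V): {N, U}.
Backdoor paths from D to V:
  P1: D <- U -> V
  P2: D <- U -> T <- N -> V
  P3: D <- U -> T <- V
The empty set is not sufficient: P1 (D <- U -> V) has no collider blocking it and no conditioned non-collider, so it is open.
Try {U}:
  P1: blocked at fork node U ∈ conditioning set.
  P2: blocked at fork node U ∈ conditioning set.
  P3: blocked at fork node U ∈ conditioning set.
{U} contains no descendant of D and blocks every backdoor path.
No other singleton works — e.g. {N} leaves P1 open — so {U} is the unique smallest valid adjustment set.

{U}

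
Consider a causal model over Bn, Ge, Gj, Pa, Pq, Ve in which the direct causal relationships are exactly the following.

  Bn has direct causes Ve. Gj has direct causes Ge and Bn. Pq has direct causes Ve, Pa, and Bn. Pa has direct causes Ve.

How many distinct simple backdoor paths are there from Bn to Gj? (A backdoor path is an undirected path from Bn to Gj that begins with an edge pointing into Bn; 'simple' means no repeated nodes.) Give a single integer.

A backdoor path from Bn to Gj is any simple undirected path whose first edge points into Bn (i.e. leaves Bn via a parent).
Parents of Bn: {Ve}.
No simple path from any parent of Bn reaches Gj without revisiting Bn, so there are no backdoor paths.

0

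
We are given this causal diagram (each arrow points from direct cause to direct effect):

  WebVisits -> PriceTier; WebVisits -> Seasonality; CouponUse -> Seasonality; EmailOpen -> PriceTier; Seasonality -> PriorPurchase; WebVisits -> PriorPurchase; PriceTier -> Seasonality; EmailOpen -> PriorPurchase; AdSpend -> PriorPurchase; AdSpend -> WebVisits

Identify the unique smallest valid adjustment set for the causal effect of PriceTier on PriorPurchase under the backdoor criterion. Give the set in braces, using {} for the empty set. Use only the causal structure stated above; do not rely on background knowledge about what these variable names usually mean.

Variables eligible for adjustment (non-descendants of PriceTier, excluding PriceTier and PriorPurchase): {AdSpend, CouponUse, EmailOpen, WebVisits}.
Backdoor paths from PriceTier to PriorPurchase:
  P1: PriceTier <- EmailOpen -> PriorPurchase
  P2: PriceTier <- WebVisits <- AdSpend -> PriorPurchase
  P3: PriceTier <- WebVisits -> Seasonality -> PriorPurchase
  P4: PriceTier <- WebVisits -> PriorPurchase
The empty set is not sufficient: P1 (PriceTier <- EmailOpen -> PriorPurchase) has no collider blocking it and no conditioned non-collider, so it is open.
Try {EmailOpen, WebVisits}:
  P1: blocked at fork node EmailOpen ∈ conditioning set.
  P2: blocked at chain node WebVisits ∈ conditioning set.
  P3: blocked at fork node WebVisits ∈ conditioning set.
  P4: blocked at fork node WebVisits ∈ conditioning set.
{EmailOpen, WebVisits} contains no descendant of PriceTier and blocks every backdoor path.
Every element of {EmailOpen, WebVisits} is needed (dropping EmailOpen leaves P1 open; dropping WebVisits leaves P2 open), so no proper subset is valid.
Among all size-2 subsets of the eligible variables, only {EmailOpen, WebVisits} blocks every backdoor path, so it is the unique smallest valid adjustment set.

{EmailOpen, WebVisits}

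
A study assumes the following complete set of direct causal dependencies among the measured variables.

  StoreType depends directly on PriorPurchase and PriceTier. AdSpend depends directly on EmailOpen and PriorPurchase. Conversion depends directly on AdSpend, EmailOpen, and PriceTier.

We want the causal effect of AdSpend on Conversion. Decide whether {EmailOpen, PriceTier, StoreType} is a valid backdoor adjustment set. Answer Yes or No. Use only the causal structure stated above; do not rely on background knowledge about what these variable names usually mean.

Yes

Backdoor paths from AdSpend to Conversion (paths whose first edge points into AdSpend):
  P1: AdSpend <- PriorPurchase -> StoreType <- PriceTier -> Conversion
  P2: AdSpend <- EmailOpen -> Conversion
Condition 1 (no descendant of AdSpend in the set): holds — descendants of AdSpend are {Conversion}; none are in {EmailOpen, PriceTier, StoreType}.
Condition 2 (every backdoor path blocked by {EmailOpen, PriceTier, StoreType}):
  P1: blocked at fork node PriceTier ∈ conditioning set.
  P2: blocked at fork node EmailOpen ∈ conditioning set.
{EmailOpen, PriceTier, StoreType} satisfies the backdoor criterion.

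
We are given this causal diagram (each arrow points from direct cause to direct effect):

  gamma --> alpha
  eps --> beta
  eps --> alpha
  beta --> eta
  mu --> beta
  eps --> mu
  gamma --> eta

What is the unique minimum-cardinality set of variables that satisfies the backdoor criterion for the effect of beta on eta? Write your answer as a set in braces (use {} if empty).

Variables eligible for adjustment (non-descendants of beta, excluding beta and eta): {alpha, eps, gamma, mu}.
Backdoor paths from beta to eta:
  P1: beta <- eps -> alpha <- gamma -> eta
  P2: beta <- mu <- eps -> alpha <- gamma -> eta
Each backdoor path contains an unconditioned collider, so every path is already blocked with the empty conditioning set:
  P1: blocked at collider alpha (neither it nor any descendant is in the conditioning set).
  P2: blocked at collider alpha (neither it nor any descendant is in the conditioning set).
The empty set is therefore the unique smallest valid set.

{}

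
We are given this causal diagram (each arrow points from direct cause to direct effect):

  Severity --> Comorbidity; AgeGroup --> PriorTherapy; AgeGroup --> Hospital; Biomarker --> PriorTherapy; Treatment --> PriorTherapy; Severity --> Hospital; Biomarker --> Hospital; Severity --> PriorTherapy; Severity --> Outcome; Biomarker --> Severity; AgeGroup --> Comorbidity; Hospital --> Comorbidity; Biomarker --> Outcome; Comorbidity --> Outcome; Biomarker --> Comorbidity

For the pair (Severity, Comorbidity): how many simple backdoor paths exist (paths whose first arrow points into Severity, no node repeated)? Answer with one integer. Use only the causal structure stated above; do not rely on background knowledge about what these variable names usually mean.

6

A backdoor path from Severity to Comorbidity is any simple undirected path whose first edge points into Severity (i.e. leaves Severity via a parent).
Parents of Severity: {Biomarker}.
Enumerating:
  P1: Severity <- Biomarker -> Hospital <- AgeGroup -> Comorbidity
  P2: Severity <- Biomarker -> Hospital -> Comorbidity
  P3: Severity <- Biomarker -> Comorbidity
  P4: Severity <- Biomarker -> PriorTherapy <- AgeGroup -> Hospital -> Comorbidity
  P5: Severity <- Biomarker -> PriorTherapy <- AgeGroup -> Comorbidity
  P6: Severity <- Biomarker -> Outcome <- Comorbidity
That exhausts the simple backdoor paths. Count: 6.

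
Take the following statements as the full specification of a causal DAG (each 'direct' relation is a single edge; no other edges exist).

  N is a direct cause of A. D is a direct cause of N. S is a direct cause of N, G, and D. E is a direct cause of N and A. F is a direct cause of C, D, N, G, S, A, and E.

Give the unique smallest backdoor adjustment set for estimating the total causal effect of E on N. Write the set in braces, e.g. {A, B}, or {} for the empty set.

Variables eligible for adjustment (non-descendants of E, excluding E and N): {C, D, F, G, S}.
Backdoor paths from E to N:
  P1: E <- F -> S -> D -> N
  P2: E <- F -> S -> N
  P3: E <- F -> D <- S -> N
  P4: E <- F -> D -> N
  P5: E <- F -> G <- S -> D -> N
  P6: E <- F -> G <- S -> N
  P7: E <- F -> N
  P8: E <- F -> A <- N
The empty set is not sufficient: P1 (E <- F -> S -> D -> N) has no collider blocking it and no conditioned non-collider, so it is open.
Try {F}:
  P1: blocked at fork node F ∈ conditioning set.
  P2: blocked at fork node F ∈ conditioning set.
  P3: blocked at fork node F ∈ conditioning set.
  P4: blocked at fork node F ∈ conditioning set.
  P5: blocked at fork node F ∈ conditioning set.
  P6: blocked at fork node F ∈ conditioning set.
  P7: blocked at fork node F ∈ conditioning set.
  P8: blocked at fork node F ∈ conditioning set.
{F} contains no descendant of E and blocks every backdoor path.
No other singleton works — e.g. {S} leaves P4 open — so {F} is the unique smallest valid adjustment set.

{F}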